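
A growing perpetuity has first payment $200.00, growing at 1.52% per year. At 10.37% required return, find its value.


Formula: PV = C / (r - g)
Spread: r - g = 0.1037 - 0.0152 = 0.0885
Substituting: PV = $200.00 / 0.0885
PV = $2,259.89

$2,259.89


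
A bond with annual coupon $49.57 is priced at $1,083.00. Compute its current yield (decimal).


Formula: Current yield = annual coupon / price
Substituting: CY = $49.57 / $1,083.00
CY = 0.045771

0.045771


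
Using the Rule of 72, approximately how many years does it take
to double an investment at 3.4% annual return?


Formula: Years ≈ 72 / r
Substituting: Years ≈ 72 / 3.4
Years ≈ 21.2

21.2 years


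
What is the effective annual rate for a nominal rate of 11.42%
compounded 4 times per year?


Formula: EAR = (1 + r/m)^m - 1
Period rate: r/m = 0.1142 / 4 = 0.02855
Compounding: (1 + 0.02855)^4 = 1.119184
EAR = 1.119184 - 1 = 0.119184

0.119184


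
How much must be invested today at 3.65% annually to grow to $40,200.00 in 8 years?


Formula: PV = FV / (1 + r)^n
Substituting: PV = $40,200.00 / (1 + 0.0365)^8
Discount factor: (1.0365)^8 = 1.332154
PV = $40,200.00 / 1.332154 = $30,176.69

$30,176.69


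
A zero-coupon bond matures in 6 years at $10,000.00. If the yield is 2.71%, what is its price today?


Formula: Price = FV / (1 + r)^n
Substituting: Price = $10,000.00 / (1 + 0.0271)^6
Discount factor: (1.0271)^6 = 1.174022
Price = $10,000.00 / 1.174022 = $8,517.73

$8,517.73


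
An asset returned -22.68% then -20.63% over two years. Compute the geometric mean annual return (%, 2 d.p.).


Formula: Geometric mean = ((1+r1)*(1+r2))^(1/2) - 1
Product: (1 + -0.2268) * (1 + -0.2063) = 0.7732 * 0.7937 = 0.613689
Square root: 0.613689^0.5 = 0.783383
Geometric mean = 0.783383 - 1 = -0.216617
As percentage: -21.66%

-21.66%


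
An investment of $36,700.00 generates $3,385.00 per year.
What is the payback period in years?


Formula: Payback = investment / annual cash flow
Substituting: Payback = $36,700.00 / $3,385.00
Payback = 10.8419 years

10.8419 years


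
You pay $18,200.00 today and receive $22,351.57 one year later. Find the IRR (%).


Formula: IRR = C1/C0 - 1
Substituting: IRR = $22,351.57 / $18,200.00 - 1
Ratio: 1.228108 - 1 = 0.228108
IRR = 22.8108%

22.8108%


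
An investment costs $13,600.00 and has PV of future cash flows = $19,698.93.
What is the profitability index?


Formula: PI = PV(cash flows) / initial investment
Substituting: PI = $19,698.93 / $13,600.00
PI = 1.4485

1.4485


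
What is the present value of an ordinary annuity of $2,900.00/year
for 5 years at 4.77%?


Formula: PV = PMT * (1 - (1+r)^(-n)) / r
Discount factor: (1 + 0.0477)^(-5) = 0.792164
Bracket: 1 - 0.792164 = 0.207836
PV = $2,900.00 * 0.207836 / 0.0477 = $12,635.71

$12,635.71


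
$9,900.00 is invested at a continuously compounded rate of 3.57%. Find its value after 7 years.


Formula: FV = P * e^(r*t)
Exponent: r*t = 0.0357 * 7 = 0.2499
e^(0.2499) = 1.283897
FV = $9,900.00 * 1.283897 = $12,710.58

$12,710.58


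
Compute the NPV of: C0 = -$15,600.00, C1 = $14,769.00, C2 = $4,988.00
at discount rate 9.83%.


Formula: NPV = C0 + C1/(1+r) + C2/(1+r)^2
Discount C1: $14,769.00 / (1 + 0.0983) = $13,447.15
Discount C2: $4,988.00 / (1 + 0.0983)^2 = $4,135.09
NPV = -$15,600.00 + $13,447.15 + $4,135.09 = $1,982.23

$1,982.23


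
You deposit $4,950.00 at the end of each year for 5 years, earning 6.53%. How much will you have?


Formula: FV = PMT * ((1+r)^n - 1) / r
Growth factor: (1 + 0.0653)^5 = 1.372017
Numerator: 1.372017 - 1 = 0.372017
FV = $4,950.00 * 0.372017 / 0.0653 = $28,200.40

$28,200.40


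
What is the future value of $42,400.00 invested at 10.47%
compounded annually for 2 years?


Formula: FV = P * (1 + r)^n
Substituting: FV = $42,400.00 * (1 + 0.1047)^2
Growth factor: (1.1047)^2 = 1.220362
FV = $42,400.00 * 1.220362 = $51,743.35

$51,743.35


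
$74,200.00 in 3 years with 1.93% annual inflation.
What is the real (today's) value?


Formula: Real value = nominal / (1 + inflation)^years
Price level: (1 + 0.0193)^3 = 1.059025
Real value = $74,200.00 / 1.059025 = $70,064.47

$70,064.47


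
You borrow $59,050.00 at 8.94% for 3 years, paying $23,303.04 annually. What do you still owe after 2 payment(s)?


Formula: Balance = PV*(1+r)^k - PMT*((1+r)^k - 1)/r
Growth: (1 + 0.0894)^2 = 1.186792
Accumulated factor: ((1+r)^k - 1)/r = 2.0894
Balance = $59,050.00 * 1.186792 - $23,303.04 * 2.0894
Balance = $21,390.72

$21,390.72


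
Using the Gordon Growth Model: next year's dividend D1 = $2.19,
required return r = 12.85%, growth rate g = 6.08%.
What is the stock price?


Formula: P = D1 / (r - g)
Spread: r - g = 0.1285 - 0.0608 = 0.0677
Substituting: P = $2.19 / 0.0677
P = $32.35

$32.35


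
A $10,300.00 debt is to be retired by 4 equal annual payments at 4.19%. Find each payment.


Formula: PMT = PV * r / (1 - (1+r)^(-n))
Denominator: 1 - (1 + 0.0419)^(-4) = 0.151414
Numerator: $10,300.00 * 0.0419 = 431.57
PMT = 431.57 / 0.151414 = $2,850.26

$2,850.26


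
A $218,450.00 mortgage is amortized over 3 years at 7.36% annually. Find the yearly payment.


Formula: PMT = PV * r / (1 - (1+r)^(-n))
Denominator: 1 - (1 + 0.0736)^(-3) = 0.191886
Numerator: $218,450.00 * 0.0736 = 16077.92
PMT = 16077.92 / 0.191886 = $83,788.80

$83,788.80


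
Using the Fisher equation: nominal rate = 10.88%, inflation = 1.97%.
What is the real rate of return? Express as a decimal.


Formula: (1 + r_real) = (1 + r_nom) / (1 + inflation)
Substituting: (1 + r_real) = 1.1088 / 1.0197
(1 + r_real) = 1.087379
r_real = 1.087379 - 1 = 0.087379

0.087379


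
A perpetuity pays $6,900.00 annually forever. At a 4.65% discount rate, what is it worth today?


Formula: PV = C / r
Substituting: PV = $6,900.00 / 0.0465
PV = $148,387.10

$148,387.10


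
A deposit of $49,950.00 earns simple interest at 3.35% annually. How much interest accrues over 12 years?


Formula: I = P * r * t
Substituting: I = $49,950.00 * 0.0335 * 12
Step: I = $49,950.00 * 0.402
I = $20,079.90

$20,079.90


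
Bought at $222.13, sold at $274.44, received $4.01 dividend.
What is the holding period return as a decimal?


Formula: HPR = (P1 - P0 + D) / P0
Gain: $274.44 - $222.13 + $4.01 = $56.32
HPR = $56.32 / $222.13 = 0.2535

0.2535


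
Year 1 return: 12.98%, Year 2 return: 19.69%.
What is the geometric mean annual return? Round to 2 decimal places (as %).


Formula: Geometric mean = ((1+r1)*(1+r2))^(1/2) - 1
Product: (1 + 0.1298) * (1 + 0.1969) = 1.1298 * 1.1969 = 1.352258
Square root: 1.352258^0.5 = 1.162866
Geometric mean = 1.162866 - 1 = 0.162866
As percentage: 16.29%

16.29%


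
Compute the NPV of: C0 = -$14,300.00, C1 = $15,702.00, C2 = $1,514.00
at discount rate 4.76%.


Formula: NPV = C0 + C1/(1+r) + C2/(1+r)^2
Discount C1: $15,702.00 / (1 + 0.0476) = $14,988.55
Discount C2: $1,514.00 / (1 + 0.0476)^2 = $1,379.54
NPV = -$14,300.00 + $14,988.55 + $1,379.54 = $2,068.09

$2,068.09


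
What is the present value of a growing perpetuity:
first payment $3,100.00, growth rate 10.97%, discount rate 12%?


Formula: PV = C / (r - g)
Spread: r - g = 0.12 - 0.1097 = 0.0103
Substituting: PV = $3,100.00 / 0.0103
PV = $300,970.87

$300,970.87


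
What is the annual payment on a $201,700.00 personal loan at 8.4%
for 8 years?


Formula: PMT = PV * r / (1 - (1+r)^(-n))
Denominator: 1 - (1 + 0.084)^(-8) = 0.475476
Numerator: $201,700.00 * 0.084 = 16942.8
PMT = 16942.8 / 0.475476 = $35,633.38

$35,633.38


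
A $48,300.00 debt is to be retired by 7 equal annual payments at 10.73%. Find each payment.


Formula: PMT = PV * r / (1 - (1+r)^(-n))
Denominator: 1 - (1 + 0.1073)^(-7) = 0.51006
Numerator: $48,300.00 * 0.1073 = 5182.59
PMT = 5182.59 / 0.51006 = $10,160.75

$10,160.75


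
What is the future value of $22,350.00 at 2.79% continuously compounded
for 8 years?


Formula: FV = P * e^(r*t)
Exponent: r*t = 0.0279 * 8 = 0.2232
e^(0.2232) = 1.250071
FV = $22,350.00 * 1.250071 = $27,939.08

$27,939.08


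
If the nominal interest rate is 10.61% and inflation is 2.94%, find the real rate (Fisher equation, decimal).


Formula: (1 + r_real) = (1 + r_nom) / (1 + inflation)
Substituting: (1 + r_real) = 1.1061 / 1.0294
(1 + r_real) = 1.074509
r_real = 1.074509 - 1 = 0.074509

0.074509


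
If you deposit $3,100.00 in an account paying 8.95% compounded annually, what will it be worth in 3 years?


Formula: FV = P * (1 + r)^n
Substituting: FV = $3,100.00 * (1 + 0.0895)^3
Growth factor: (1.0895)^3 = 1.293248
FV = $3,100.00 * 1.293248 = $4,009.07

$4,009.07


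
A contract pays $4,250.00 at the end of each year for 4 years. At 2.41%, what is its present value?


Formula: PV = PMT * (1 - (1+r)^(-n)) / r
Discount factor: (1 + 0.0241)^(-4) = 0.90914
Bracket: 1 - 0.90914 = 0.09086
PV = $4,250.00 * 0.09086 / 0.0241 = $16,023.11

$16,023.11


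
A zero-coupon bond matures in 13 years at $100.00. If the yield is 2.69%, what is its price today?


Formula: Price = FV / (1 + r)^n
Substituting: Price = $100.00 / (1 + 0.0269)^13
Discount factor: (1.0269)^13 = 1.412102
Price = $100.00 / 1.412102 = $70.82

$70.82


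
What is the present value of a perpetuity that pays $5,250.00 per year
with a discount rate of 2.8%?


Formula: PV = C / r
Substituting: PV = $5,250.00 / 0.028
PV = $187,500.00

$187,500.00


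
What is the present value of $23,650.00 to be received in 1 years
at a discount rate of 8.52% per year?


Formula: PV = FV / (1 + r)^n
Substituting: PV = $23,650.00 / (1 + 0.0852)^1
Discount factor: (1.0852)^1 = 1.0852
PV = $23,650.00 / 1.0852 = $21,793.22

$21,793.22


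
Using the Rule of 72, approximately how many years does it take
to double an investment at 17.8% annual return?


Formula: Years ≈ 72 / r
Substituting: Years ≈ 72 / 17.8
Years ≈ 4.0

4.0 years


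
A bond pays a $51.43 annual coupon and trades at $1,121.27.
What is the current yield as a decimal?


Formula: Current yield = annual coupon / price
Substituting: CY = $51.43 / $1,121.27
CY = 0.045868

0.045868


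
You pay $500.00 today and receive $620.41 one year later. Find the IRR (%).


Formula: IRR = C1/C0 - 1
Substituting: IRR = $620.41 / $500.00 - 1
Ratio: 1.24082 - 1 = 0.24082
IRR = 24.082%

24.082%


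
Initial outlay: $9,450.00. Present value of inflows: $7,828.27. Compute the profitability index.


Formula: PI = PV(cash flows) / initial investment
Substituting: PI = $7,828.27 / $9,450.00
PI = 0.8284

0.8284


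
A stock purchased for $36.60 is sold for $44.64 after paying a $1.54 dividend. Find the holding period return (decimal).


Formula: HPR = (P1 - P0 + D) / P0
Gain: $44.64 - $36.60 + $1.54 = $9.58
HPR = $9.58 / $36.60 = 0.2617

0.2617


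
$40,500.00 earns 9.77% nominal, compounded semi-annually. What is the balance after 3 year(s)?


Formula: FV = P * (1 + r/m)^(m*t)
Period rate: r/m = 0.0977 / 2 = 0.04885
Total periods: m*t = 2 * 3 = 6
Growth factor: (1 + 0.04885)^6 = 1.331313
FV = $40,500.00 * 1.331313 = $53,918.19

$53,918.19


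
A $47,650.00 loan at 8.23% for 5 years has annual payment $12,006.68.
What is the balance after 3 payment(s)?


Formula: Balance = PV*(1+r)^k - PMT*((1+r)^k - 1)/r
Growth: (1 + 0.0823)^3 = 1.267777
Accumulated factor: ((1+r)^k - 1)/r = 3.253673
Balance = $47,650.00 * 1.267777 - $12,006.68 * 3.253673
Balance = $21,343.77

$21,343.77


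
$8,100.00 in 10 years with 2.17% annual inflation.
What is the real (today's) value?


Formula: Real value = nominal / (1 + inflation)^years
Price level: (1 + 0.0217)^10 = 1.239464
Real value = $8,100.00 / 1.239464 = $6,535.08

$6,535.08


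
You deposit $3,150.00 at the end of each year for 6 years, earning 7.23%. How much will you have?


Formula: FV = PMT * ((1+r)^n - 1) / r
Growth factor: (1 + 0.0723)^6 = 1.52019
Numerator: 1.52019 - 1 = 0.52019
FV = $3,150.00 * 0.52019 / 0.0723 = $22,663.87

$22,663.87


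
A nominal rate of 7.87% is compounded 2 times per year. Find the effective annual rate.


Formula: EAR = (1 + r/m)^m - 1
Period rate: r/m = 0.0787 / 2 = 0.03935
Compounding: (1 + 0.03935)^2 = 1.080248
EAR = 1.080248 - 1 = 0.080248

0.080248


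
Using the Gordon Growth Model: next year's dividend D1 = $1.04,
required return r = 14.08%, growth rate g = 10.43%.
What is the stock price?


Formula: P = D1 / (r - g)
Spread: r - g = 0.1408 - 0.1043 = 0.0365
Substituting: P = $1.04 / 0.0365
P = $28.49

$28.49


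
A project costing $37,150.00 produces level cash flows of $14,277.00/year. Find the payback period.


Formula: Payback = investment / annual cash flow
Substituting: Payback = $37,150.00 / $14,277.00
Payback = 2.6021 years

2.6021 years


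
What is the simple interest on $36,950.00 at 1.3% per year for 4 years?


Formula: I = P * r * t
Substituting: I = $36,950.00 * 0.013 * 4
Step: I = $36,950.00 * 0.052
I = $1,921.40

$1,921.40


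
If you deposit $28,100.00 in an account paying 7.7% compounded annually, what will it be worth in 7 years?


Formula: FV = P * (1 + r)^n
Substituting: FV = $28,100.00 * (1 + 0.077)^7
Growth factor: (1.077)^7 = 1.680776
FV = $28,100.00 * 1.680776 = $47,229.81

$47,229.81


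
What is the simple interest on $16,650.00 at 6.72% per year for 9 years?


Formula: I = P * r * t
Substituting: I = $16,650.00 * 0.0672 * 9
Step: I = $16,650.00 * 0.6048
I = $10,069.92

$10,069.92


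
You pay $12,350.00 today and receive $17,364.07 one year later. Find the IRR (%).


Formula: IRR = C1/C0 - 1
Substituting: IRR = $17,364.07 / $12,350.00 - 1
Ratio: 1.405998 - 1 = 0.405998
IRR = 40.5998%

40.5998%


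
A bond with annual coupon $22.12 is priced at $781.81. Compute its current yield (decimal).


Formula: Current yield = annual coupon / price
Substituting: CY = $22.12 / $781.81
CY = 0.028293

0.028293


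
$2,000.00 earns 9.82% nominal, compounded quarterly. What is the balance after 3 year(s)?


Formula: FV = P * (1 + r/m)^(m*t)
Period rate: r/m = 0.0982 / 4 = 0.02455
Total periods: m*t = 4 * 3 = 12
Growth factor: (1 + 0.02455)^12 = 1.337821
FV = $2,000.00 * 1.337821 = $2,675.64

$2,675.64


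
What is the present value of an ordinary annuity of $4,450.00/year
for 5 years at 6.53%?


Formula: PV = PMT * (1 - (1+r)^(-n)) / r
Discount factor: (1 + 0.0653)^(-5) = 0.728854
Bracket: 1 - 0.728854 = 0.271146
PV = $4,450.00 * 0.271146 / 0.0653 = $18,477.81

$18,477.81


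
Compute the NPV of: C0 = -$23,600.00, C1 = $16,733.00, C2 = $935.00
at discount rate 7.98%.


Formula: NPV = C0 + C1/(1+r) + C2/(1+r)^2
Discount C1: $16,733.00 / (1 + 0.0798) = $15,496.39
Discount C2: $935.00 / (1 + 0.0798)^2 = $801.91
NPV = -$23,600.00 + $15,496.39 + $801.91 = -$7,301.70

-$7,301.70


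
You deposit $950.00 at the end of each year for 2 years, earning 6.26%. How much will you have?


Formula: FV = PMT * ((1+r)^n - 1) / r
Growth factor: (1 + 0.0626)^2 = 1.129119
Numerator: 1.129119 - 1 = 0.129119
FV = $950.00 * 0.129119 / 0.0626 = $1,959.47

$1,959.47


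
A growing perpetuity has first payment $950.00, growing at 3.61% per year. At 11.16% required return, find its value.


Formula: PV = C / (r - g)
Spread: r - g = 0.1116 - 0.0361 = 0.0755
Substituting: PV = $950.00 / 0.0755
PV = $12,582.78

$12,582.78


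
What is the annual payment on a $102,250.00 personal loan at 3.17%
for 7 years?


Formula: PMT = PV * r / (1 - (1+r)^(-n))
Denominator: 1 - (1 + 0.0317)^(-7) = 0.196241
Numerator: $102,250.00 * 0.0317 = 3241.325
PMT = 3241.325 / 0.196241 = $16,517.08

$16,517.08


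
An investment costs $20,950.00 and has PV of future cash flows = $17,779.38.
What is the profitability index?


Formula: PI = PV(cash flows) / initial investment
Substituting: PI = $17,779.38 / $20,950.00
PI = 0.8487

0.8487


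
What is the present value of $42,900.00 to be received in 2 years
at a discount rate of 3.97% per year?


Formula: PV = FV / (1 + r)^n
Substituting: PV = $42,900.00 / (1 + 0.0397)^2
Discount factor: (1.0397)^2 = 1.080976
PV = $42,900.00 / 1.080976 = $39,686.35

$39,686.35


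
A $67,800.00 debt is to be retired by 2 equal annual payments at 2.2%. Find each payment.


Formula: PMT = PV * r / (1 - (1+r)^(-n))
Denominator: 1 - (1 + 0.022)^(-2) = 0.042589
Numerator: $67,800.00 * 0.022 = 1491.6
PMT = 1491.6 / 0.042589 = $35,022.76

$35,022.76


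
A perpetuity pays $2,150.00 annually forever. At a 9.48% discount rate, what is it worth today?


Formula: PV = C / r
Substituting: PV = $2,150.00 / 0.0948
PV = $22,679.32

$22,679.32


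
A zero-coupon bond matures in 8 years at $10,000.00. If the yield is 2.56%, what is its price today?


Formula: Price = FV / (1 + r)^n
Substituting: Price = $10,000.00 / (1 + 0.0256)^8
Discount factor: (1.0256)^8 = 1.22412
Price = $10,000.00 / 1.22412 = $8,169.13

$8,169.13


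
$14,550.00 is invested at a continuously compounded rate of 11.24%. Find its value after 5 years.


Formula: FV = P * e^(r*t)
Exponent: r*t = 0.1124 * 5 = 0.562
e^(0.562) = 1.754177
FV = $14,550.00 * 1.754177 = $25,523.28

$25,523.28


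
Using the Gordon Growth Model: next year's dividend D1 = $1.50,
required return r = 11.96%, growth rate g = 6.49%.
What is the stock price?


Formula: P = D1 / (r - g)
Spread: r - g = 0.1196 - 0.0649 = 0.0547
Substituting: P = $1.50 / 0.0547
P = $27.42

$27.42


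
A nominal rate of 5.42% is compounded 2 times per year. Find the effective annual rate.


Formula: EAR = (1 + r/m)^m - 1
Period rate: r/m = 0.0542 / 2 = 0.0271
Compounding: (1 + 0.0271)^2 = 1.054934
EAR = 1.054934 - 1 = 0.054934

0.054934


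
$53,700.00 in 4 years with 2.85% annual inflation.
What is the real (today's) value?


Formula: Real value = nominal / (1 + inflation)^years
Price level: (1 + 0.0285)^4 = 1.118967
Real value = $53,700.00 / 1.118967 = $47,990.70

$47,990.70


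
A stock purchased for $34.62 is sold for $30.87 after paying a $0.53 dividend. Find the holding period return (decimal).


Formula: HPR = (P1 - P0 + D) / P0
Gain: $30.87 - $34.62 + $0.53 = -$3.22
HPR = -$3.22 / $34.62 = -0.093

-0.093


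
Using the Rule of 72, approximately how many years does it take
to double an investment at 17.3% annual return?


Formula: Years ≈ 72 / r
Substituting: Years ≈ 72 / 17.3
Years ≈ 4.2

4.2 years


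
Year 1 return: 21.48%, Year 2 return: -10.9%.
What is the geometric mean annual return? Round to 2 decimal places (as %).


Formula: Geometric mean = ((1+r1)*(1+r2))^(1/2) - 1
Product: (1 + 0.2148) * (1 + -0.109) = 1.2148 * 0.891 = 1.082387
Square root: 1.082387^0.5 = 1.040378
Geometric mean = 1.040378 - 1 = 0.040378
As percentage: 4.04%

4.04%


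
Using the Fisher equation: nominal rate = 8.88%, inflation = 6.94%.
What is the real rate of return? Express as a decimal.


Formula: (1 + r_real) = (1 + r_nom) / (1 + inflation)
Substituting: (1 + r_real) = 1.0888 / 1.0694
(1 + r_real) = 1.018141
r_real = 1.018141 - 1 = 0.018141

0.018141


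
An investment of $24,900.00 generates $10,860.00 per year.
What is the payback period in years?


Formula: Payback = investment / annual cash flow
Substituting: Payback = $24,900.00 / $10,860.00
Payback = 2.2928 years

2.2928 years


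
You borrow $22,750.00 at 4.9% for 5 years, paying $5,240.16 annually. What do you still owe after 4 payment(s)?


Formula: Balance = PV*(1+r)^k - PMT*((1+r)^k - 1)/r
Growth: (1 + 0.049)^4 = 1.210882
Accumulated factor: ((1+r)^k - 1)/r = 4.303722
Balance = $22,750.00 * 1.210882 - $5,240.16 * 4.303722
Balance = $4,995.38

$4,995.38


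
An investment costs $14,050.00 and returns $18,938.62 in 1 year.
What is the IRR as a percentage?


Formula: IRR = C1/C0 - 1
Substituting: IRR = $18,938.62 / $14,050.00 - 1
Ratio: 1.347944 - 1 = 0.347944
IRR = 34.7944%

34.7944%


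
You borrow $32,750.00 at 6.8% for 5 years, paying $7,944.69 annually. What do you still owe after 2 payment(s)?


Formula: Balance = PV*(1+r)^k - PMT*((1+r)^k - 1)/r
Growth: (1 + 0.068)^2 = 1.140624
Accumulated factor: ((1+r)^k - 1)/r = 2.068
Balance = $32,750.00 * 1.140624 - $7,944.69 * 2.068
Balance = $20,925.82

$20,925.82


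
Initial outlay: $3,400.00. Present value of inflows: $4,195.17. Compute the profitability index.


Formula: PI = PV(cash flows) / initial investment
Substituting: PI = $4,195.17 / $3,400.00
PI = 1.2339

1.2339


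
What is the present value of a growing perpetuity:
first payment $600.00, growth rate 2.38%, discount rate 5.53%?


Formula: PV = C / (r - g)
Spread: r - g = 0.0553 - 0.0238 = 0.0315
Substituting: PV = $600.00 / 0.0315
PV = $19,047.62

$19,047.62


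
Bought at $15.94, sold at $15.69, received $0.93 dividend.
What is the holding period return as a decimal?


Formula: HPR = (P1 - P0 + D) / P0
Gain: $15.69 - $15.94 + $0.93 = $0.68
HPR = $0.68 / $15.94 = 0.0427

0.0427


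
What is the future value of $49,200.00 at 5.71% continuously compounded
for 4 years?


Formula: FV = P * e^(r*t)
Exponent: r*t = 0.0571 * 4 = 0.2284
e^(0.2284) = 1.256588
FV = $49,200.00 * 1.256588 = $61,824.12

$61,824.12


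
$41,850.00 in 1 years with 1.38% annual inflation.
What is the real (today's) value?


Formula: Real value = nominal / (1 + inflation)^years
Price level: (1 + 0.0138)^1 = 1.0138
Real value = $41,850.00 / 1.0138 = $41,280.33

$41,280.33


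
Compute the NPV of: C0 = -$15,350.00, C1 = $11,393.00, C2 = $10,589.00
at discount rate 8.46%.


Formula: NPV = C0 + C1/(1+r) + C2/(1+r)^2
Discount C1: $11,393.00 / (1 + 0.0846) = $10,504.33
Discount C2: $10,589.00 / (1 + 0.0846)^2 = $9,001.52
NPV = -$15,350.00 + $10,504.33 + $9,001.52 = $4,155.85

$4,155.85


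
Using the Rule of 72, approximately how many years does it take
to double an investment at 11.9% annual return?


Formula: Years ≈ 72 / r
Substituting: Years ≈ 72 / 11.9
Years ≈ 6.1

6.1 years


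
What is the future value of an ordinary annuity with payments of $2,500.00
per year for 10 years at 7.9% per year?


Formula: FV = PMT * ((1+r)^n - 1) / r
Growth factor: (1 + 0.079)^10 = 2.139018
Numerator: 2.139018 - 1 = 1.139018
FV = $2,500.00 * 1.139018 / 0.079 = $36,044.87

$36,044.87


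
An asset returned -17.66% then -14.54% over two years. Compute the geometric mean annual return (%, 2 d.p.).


Formula: Geometric mean = ((1+r1)*(1+r2))^(1/2) - 1
Product: (1 + -0.1766) * (1 + -0.1454) = 0.8234 * 0.8546 = 0.703678
Square root: 0.703678^0.5 = 0.838855
Geometric mean = 0.838855 - 1 = -0.161145
As percentage: -16.11%

-16.11%


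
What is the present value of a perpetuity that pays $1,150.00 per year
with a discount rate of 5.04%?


Formula: PV = C / r
Substituting: PV = $1,150.00 / 0.0504
PV = $22,817.46

$22,817.46


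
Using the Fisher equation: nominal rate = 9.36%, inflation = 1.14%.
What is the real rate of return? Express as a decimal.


Formula: (1 + r_real) = (1 + r_nom) / (1 + inflation)
Substituting: (1 + r_real) = 1.0936 / 1.0114
(1 + r_real) = 1.081273
r_real = 1.081273 - 1 = 0.081273

0.081273


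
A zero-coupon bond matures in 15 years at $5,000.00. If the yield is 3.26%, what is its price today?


Formula: Price = FV / (1 + r)^n
Substituting: Price = $5,000.00 / (1 + 0.0326)^15
Discount factor: (1.0326)^15 = 1.618012
Price = $5,000.00 / 1.618012 = $3,090.21

$3,090.21


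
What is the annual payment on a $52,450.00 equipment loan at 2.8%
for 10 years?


Formula: PMT = PV * r / (1 - (1+r)^(-n))
Denominator: 1 - (1 + 0.028)^(-10) = 0.241302
Numerator: $52,450.00 * 0.028 = 1468.6
PMT = 1468.6 / 0.241302 = $6,086.15

$6,086.15


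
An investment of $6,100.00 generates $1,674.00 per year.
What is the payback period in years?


Formula: Payback = investment / annual cash flow
Substituting: Payback = $6,100.00 / $1,674.00
Payback = 3.644 years

3.644 years


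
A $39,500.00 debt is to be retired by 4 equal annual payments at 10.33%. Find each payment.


Formula: PMT = PV * r / (1 - (1+r)^(-n))
Denominator: 1 - (1 + 0.1033)^(-4) = 0.325122
Numerator: $39,500.00 * 0.1033 = 4080.35
PMT = 4080.35 / 0.325122 = $12,550.23

$12,550.23


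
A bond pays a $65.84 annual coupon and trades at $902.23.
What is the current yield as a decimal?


Formula: Current yield = annual coupon / price
Substituting: CY = $65.84 / $902.23
CY = 0.072975

0.072975


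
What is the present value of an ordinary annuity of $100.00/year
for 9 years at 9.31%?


Formula: PV = PMT * (1 - (1+r)^(-n)) / r
Discount factor: (1 + 0.0931)^(-9) = 0.448808
Bracket: 1 - 0.448808 = 0.551192
PV = $100.00 * 0.551192 / 0.0931 = $592.04

$592.04


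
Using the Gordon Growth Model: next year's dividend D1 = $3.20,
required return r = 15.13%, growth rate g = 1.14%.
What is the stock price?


Formula: P = D1 / (r - g)
Spread: r - g = 0.1513 - 0.0114 = 0.1399
Substituting: P = $3.20 / 0.1399
P = $22.87

$22.87


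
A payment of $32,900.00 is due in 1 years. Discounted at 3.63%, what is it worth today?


Formula: PV = FV / (1 + r)^n
Substituting: PV = $32,900.00 / (1 + 0.0363)^1
Discount factor: (1.0363)^1 = 1.0363
PV = $32,900.00 / 1.0363 = $31,747.56

$31,747.56


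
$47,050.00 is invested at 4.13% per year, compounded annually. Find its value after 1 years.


Formula: FV = P * (1 + r)^n
Substituting: FV = $47,050.00 * (1 + 0.0413)^1
Growth factor: (1.0413)^1 = 1.0413
FV = $47,050.00 * 1.0413 = $48,993.17

$48,993.17


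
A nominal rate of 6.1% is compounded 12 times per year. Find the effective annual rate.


Formula: EAR = (1 + r/m)^m - 1
Period rate: r/m = 0.061 / 12 = 0.005083
Compounding: (1 + 0.005083)^12 = 1.062735
EAR = 1.062735 - 1 = 0.062735

0.062735


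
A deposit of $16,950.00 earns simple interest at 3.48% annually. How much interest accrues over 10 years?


Formula: I = P * r * t
Substituting: I = $16,950.00 * 0.0348 * 10
Step: I = $16,950.00 * 0.348
I = $5,898.60

$5,898.60


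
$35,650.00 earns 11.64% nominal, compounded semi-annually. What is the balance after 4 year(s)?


Formula: FV = P * (1 + r/m)^(m*t)
Period rate: r/m = 0.1164 / 2 = 0.0582
Total periods: m*t = 2 * 4 = 8
Growth factor: (1 + 0.0582)^8 = 1.572324
FV = $35,650.00 * 1.572324 = $56,053.35

$56,053.35


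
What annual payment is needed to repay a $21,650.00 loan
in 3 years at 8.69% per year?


Formula: PMT = PV * r / (1 - (1+r)^(-n))
Denominator: 1 - (1 + 0.0869)^(-3) = 0.221191
Numerator: $21,650.00 * 0.0869 = 1881.385
PMT = 1881.385 / 0.221191 = $8,505.72

$8,505.72


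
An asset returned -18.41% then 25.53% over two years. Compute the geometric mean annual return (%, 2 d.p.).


Formula: Geometric mean = ((1+r1)*(1+r2))^(1/2) - 1
Product: (1 + -0.1841) * (1 + 0.2553) = 0.8159 * 1.2553 = 1.024199
Square root: 1.024199^0.5 = 1.012027
Geometric mean = 1.012027 - 1 = 0.012027
As percentage: 1.20%

1.20%


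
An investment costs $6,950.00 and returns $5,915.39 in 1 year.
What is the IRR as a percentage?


Formula: IRR = C1/C0 - 1
Substituting: IRR = $5,915.39 / $6,950.00 - 1
Ratio: 0.851135 - 1 = -0.148865
IRR = -14.8865%

-14.8865%


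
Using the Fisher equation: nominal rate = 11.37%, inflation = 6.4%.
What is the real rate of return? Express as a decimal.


Formula: (1 + r_real) = (1 + r_nom) / (1 + inflation)
Substituting: (1 + r_real) = 1.1137 / 1.064
(1 + r_real) = 1.046711
r_real = 1.046711 - 1 = 0.046711

0.046711


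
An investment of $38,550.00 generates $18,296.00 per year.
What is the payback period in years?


Formula: Payback = investment / annual cash flow
Substituting: Payback = $38,550.00 / $18,296.00
Payback = 2.107 years

2.107 years


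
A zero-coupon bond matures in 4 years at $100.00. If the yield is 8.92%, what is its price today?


Formula: Price = FV / (1 + r)^n
Substituting: Price = $100.00 / (1 + 0.0892)^4
Discount factor: (1.0892)^4 = 1.407442
Price = $100.00 / 1.407442 = $71.05

$71.05


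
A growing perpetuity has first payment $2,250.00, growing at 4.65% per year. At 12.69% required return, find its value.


Formula: PV = C / (r - g)
Spread: r - g = 0.1269 - 0.0465 = 0.0804
Substituting: PV = $2,250.00 / 0.0804
PV = $27,985.07

$27,985.07


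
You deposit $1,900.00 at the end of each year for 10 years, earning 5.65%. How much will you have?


Formula: FV = PMT * ((1+r)^n - 1) / r
Growth factor: (1 + 0.0565)^10 = 1.732587
Numerator: 1.732587 - 1 = 0.732587
FV = $1,900.00 * 0.732587 / 0.0565 = $24,635.66

$24,635.66


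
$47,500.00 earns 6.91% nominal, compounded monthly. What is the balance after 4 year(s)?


Formula: FV = P * (1 + r/m)^(m*t)
Period rate: r/m = 0.0691 / 12 = 0.005758
Total periods: m*t = 12 * 4 = 48
Growth factor: (1 + 0.005758)^48 = 1.31733
FV = $47,500.00 * 1.31733 = $62,573.19

$62,573.19


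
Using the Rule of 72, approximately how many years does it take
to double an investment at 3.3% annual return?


Formula: Years ≈ 72 / r
Substituting: Years ≈ 72 / 3.3
Years ≈ 21.8

21.8 years


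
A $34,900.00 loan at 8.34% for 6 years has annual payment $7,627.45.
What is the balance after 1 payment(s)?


Formula: Balance = PV*(1+r)^k - PMT*((1+r)^k - 1)/r
Growth: (1 + 0.0834)^1 = 1.0834
Accumulated factor: ((1+r)^k - 1)/r = 1.0
Balance = $34,900.00 * 1.0834 - $7,627.45 * 1.0
Balance = $30,183.21

$30,183.21


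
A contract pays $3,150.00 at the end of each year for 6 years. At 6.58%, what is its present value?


Formula: PV = PMT * (1 - (1+r)^(-n)) / r
Discount factor: (1 + 0.0658)^(-6) = 0.682253
Bracket: 1 - 0.682253 = 0.317747
PV = $3,150.00 * 0.317747 / 0.0658 = $15,211.27

$15,211.27


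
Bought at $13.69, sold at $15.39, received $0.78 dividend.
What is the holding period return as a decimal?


Formula: HPR = (P1 - P0 + D) / P0
Gain: $15.39 - $13.69 + $0.78 = $2.48
HPR = $2.48 / $13.69 = 0.1812

0.1812


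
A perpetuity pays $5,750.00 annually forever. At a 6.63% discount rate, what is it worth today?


Formula: PV = C / r
Substituting: PV = $5,750.00 / 0.0663
PV = $86,727.00

$86,727.00


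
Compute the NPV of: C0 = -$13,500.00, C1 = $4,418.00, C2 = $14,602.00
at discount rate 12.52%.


Formula: NPV = C0 + C1/(1+r) + C2/(1+r)^2
Discount C1: $4,418.00 / (1 + 0.1252) = $3,926.41
Discount C2: $14,602.00 / (1 + 0.1252)^2 = $11,533.28
NPV = -$13,500.00 + $3,926.41 + $11,533.28 = $1,959.69

$1,959.69


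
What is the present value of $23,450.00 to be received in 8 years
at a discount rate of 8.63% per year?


Formula: PV = FV / (1 + r)^n
Substituting: PV = $23,450.00 / (1 + 0.0863)^8
Discount factor: (1.0863)^8 = 1.939091
PV = $23,450.00 / 1.939091 = $12,093.29

$12,093.29


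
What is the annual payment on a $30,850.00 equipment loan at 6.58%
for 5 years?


Formula: PMT = PV * r / (1 - (1+r)^(-n))
Denominator: 1 - (1 + 0.0658)^(-5) = 0.272854
Numerator: $30,850.00 * 0.0658 = 2029.93
PMT = 2029.93 / 0.272854 = $7,439.61

$7,439.61


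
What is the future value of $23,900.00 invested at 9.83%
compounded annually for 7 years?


Formula: FV = P * (1 + r)^n
Substituting: FV = $23,900.00 * (1 + 0.0983)^7
Growth factor: (1.0983)^7 = 1.927733
FV = $23,900.00 * 1.927733 = $46,072.82

$46,072.82


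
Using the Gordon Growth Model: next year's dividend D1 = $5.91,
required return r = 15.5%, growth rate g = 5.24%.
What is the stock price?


Formula: P = D1 / (r - g)
Spread: r - g = 0.155 - 0.0524 = 0.1026
Substituting: P = $5.91 / 0.1026
P = $57.60

$57.60


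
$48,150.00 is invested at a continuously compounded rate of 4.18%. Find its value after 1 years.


Formula: FV = P * e^(r*t)
Exponent: r*t = 0.0418 * 1 = 0.0418
e^(0.0418) = 1.042686
FV = $48,150.00 * 1.042686 = $50,205.33

$50,205.33


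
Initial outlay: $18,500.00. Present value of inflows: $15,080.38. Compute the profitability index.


Formula: PI = PV(cash flows) / initial investment
Substituting: PI = $15,080.38 / $18,500.00
PI = 0.8152

0.8152


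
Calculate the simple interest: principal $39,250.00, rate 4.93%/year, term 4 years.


Formula: I = P * r * t
Substituting: I = $39,250.00 * 0.0493 * 4
Step: I = $39,250.00 * 0.1972
I = $7,740.10

$7,740.10


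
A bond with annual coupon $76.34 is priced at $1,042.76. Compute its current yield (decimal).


Formula: Current yield = annual coupon / price
Substituting: CY = $76.34 / $1,042.76
CY = 0.07321

0.07321


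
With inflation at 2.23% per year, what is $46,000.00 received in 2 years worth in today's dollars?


Formula: Real value = nominal / (1 + inflation)^years
Price level: (1 + 0.0223)^2 = 1.045097
Real value = $46,000.00 / 1.045097 = $44,015.04

$44,015.04


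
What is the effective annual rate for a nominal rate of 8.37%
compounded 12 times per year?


Formula: EAR = (1 + r/m)^m - 1
Period rate: r/m = 0.0837 / 12 = 0.006975
Compounding: (1 + 0.006975)^12 = 1.086987
EAR = 1.086987 - 1 = 0.086987

0.086987


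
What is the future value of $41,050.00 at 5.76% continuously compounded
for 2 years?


Formula: FV = P * e^(r*t)
Exponent: r*t = 0.0576 * 2 = 0.1152
e^(0.1152) = 1.122098
FV = $41,050.00 * 1.122098 = $46,062.12

$46,062.12


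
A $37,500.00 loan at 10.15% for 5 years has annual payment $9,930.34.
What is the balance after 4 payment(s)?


Formula: Balance = PV*(1+r)^k - PMT*((1+r)^k - 1)/r
Growth: (1 + 0.1015)^4 = 1.472102
Accumulated factor: ((1+r)^k - 1)/r = 4.651255
Balance = $37,500.00 * 1.472102 - $9,930.34 * 4.651255
Balance = $9,015.30

$9,015.30


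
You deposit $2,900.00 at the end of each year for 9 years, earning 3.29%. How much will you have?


Formula: FV = PMT * ((1+r)^n - 1) / r
Growth factor: (1 + 0.0329)^9 = 1.338211
Numerator: 1.338211 - 1 = 0.338211
FV = $2,900.00 * 0.338211 / 0.0329 = $29,811.89

$29,811.89


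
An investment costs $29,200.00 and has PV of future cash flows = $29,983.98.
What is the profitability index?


Formula: PI = PV(cash flows) / initial investment
Substituting: PI = $29,983.98 / $29,200.00
PI = 1.0268

1.0268


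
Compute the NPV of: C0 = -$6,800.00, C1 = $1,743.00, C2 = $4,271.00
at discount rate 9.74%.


Formula: NPV = C0 + C1/(1+r) + C2/(1+r)^2
Discount C1: $1,743.00 / (1 + 0.0974) = $1,588.30
Discount C2: $4,271.00 / (1 + 0.0974)^2 = $3,546.50
NPV = -$6,800.00 + $1,588.30 + $3,546.50 = -$1,665.20

-$1,665.20


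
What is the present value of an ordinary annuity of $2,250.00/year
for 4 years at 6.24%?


Formula: PV = PMT * (1 - (1+r)^(-n)) / r
Discount factor: (1 + 0.0624)^(-4) = 0.78496
Bracket: 1 - 0.78496 = 0.21504
PV = $2,250.00 * 0.21504 / 0.0624 = $7,753.83

$7,753.83


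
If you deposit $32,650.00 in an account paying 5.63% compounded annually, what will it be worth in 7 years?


Formula: FV = P * (1 + r)^n
Substituting: FV = $32,650.00 * (1 + 0.0563)^7
Growth factor: (1.0563)^7 = 1.467273
FV = $32,650.00 * 1.467273 = $47,906.47

$47,906.47


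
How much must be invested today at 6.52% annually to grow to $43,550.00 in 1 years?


Formula: PV = FV / (1 + r)^n
Substituting: PV = $43,550.00 / (1 + 0.0652)^1
Discount factor: (1.0652)^1 = 1.0652
PV = $43,550.00 / 1.0652 = $40,884.34

$40,884.34


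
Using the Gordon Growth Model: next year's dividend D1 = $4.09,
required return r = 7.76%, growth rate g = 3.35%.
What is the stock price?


Formula: P = D1 / (r - g)
Spread: r - g = 0.0776 - 0.0335 = 0.0441
Substituting: P = $4.09 / 0.0441
P = $92.74

$92.74


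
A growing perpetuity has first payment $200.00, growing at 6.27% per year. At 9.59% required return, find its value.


Formula: PV = C / (r - g)
Spread: r - g = 0.0959 - 0.0627 = 0.0332
Substituting: PV = $200.00 / 0.0332
PV = $6,024.10

$6,024.10


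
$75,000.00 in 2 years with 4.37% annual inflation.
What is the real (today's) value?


Formula: Real value = nominal / (1 + inflation)^years
Price level: (1 + 0.0437)^2 = 1.08931
Real value = $75,000.00 / 1.08931 = $68,850.94

$68,850.94


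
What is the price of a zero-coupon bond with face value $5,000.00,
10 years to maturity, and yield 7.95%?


Formula: Price = FV / (1 + r)^n
Substituting: Price = $5,000.00 / (1 + 0.0795)^10
Discount factor: (1.0795)^10 = 2.148951
Price = $5,000.00 / 2.148951 = $2,326.72

$2,326.72


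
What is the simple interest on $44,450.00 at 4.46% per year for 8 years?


Formula: I = P * r * t
Substituting: I = $44,450.00 * 0.0446 * 8
Step: I = $44,450.00 * 0.3568
I = $15,859.76

$15,859.76


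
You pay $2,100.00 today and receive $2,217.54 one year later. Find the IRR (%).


Formula: IRR = C1/C0 - 1
Substituting: IRR = $2,217.54 / $2,100.00 - 1
Ratio: 1.055971 - 1 = 0.055971
IRR = 5.5971%

5.5971%


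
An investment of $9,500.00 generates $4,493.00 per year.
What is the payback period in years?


Formula: Payback = investment / annual cash flow
Substituting: Payback = $9,500.00 / $4,493.00
Payback = 2.1144 years

2.1144 years


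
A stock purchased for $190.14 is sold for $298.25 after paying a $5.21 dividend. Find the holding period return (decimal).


Formula: HPR = (P1 - P0 + D) / P0
Gain: $298.25 - $190.14 + $5.21 = $113.32
HPR = $113.32 / $190.14 = 0.596

0.596


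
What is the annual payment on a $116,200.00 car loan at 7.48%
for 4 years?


Formula: PMT = PV * r / (1 - (1+r)^(-n))
Denominator: 1 - (1 + 0.0748)^(-4) = 0.250642
Numerator: $116,200.00 * 0.0748 = 8691.76
PMT = 8691.76 / 0.250642 = $34,677.99

$34,677.99


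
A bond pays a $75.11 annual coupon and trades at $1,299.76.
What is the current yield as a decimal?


Formula: Current yield = annual coupon / price
Substituting: CY = $75.11 / $1,299.76
CY = 0.057788

0.057788


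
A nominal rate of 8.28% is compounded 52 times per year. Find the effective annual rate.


Formula: EAR = (1 + r/m)^m - 1
Period rate: r/m = 0.0828 / 52 = 0.001592
Compounding: (1 + 0.001592)^52 = 1.086253
EAR = 1.086253 - 1 = 0.086253

0.086253


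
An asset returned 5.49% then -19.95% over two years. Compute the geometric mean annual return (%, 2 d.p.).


Formula: Geometric mean = ((1+r1)*(1+r2))^(1/2) - 1
Product: (1 + 0.0549) * (1 + -0.1995) = 1.0549 * 0.8005 = 0.844447
Square root: 0.844447^0.5 = 0.918938
Geometric mean = 0.918938 - 1 = -0.081062
As percentage: -8.11%

-8.11%


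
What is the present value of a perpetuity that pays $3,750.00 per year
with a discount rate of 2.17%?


Formula: PV = C / r
Substituting: PV = $3,750.00 / 0.0217
PV = $172,811.06

$172,811.06


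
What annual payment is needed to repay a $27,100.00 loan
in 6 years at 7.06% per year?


Formula: PMT = PV * r / (1 - (1+r)^(-n))
Denominator: 1 - (1 + 0.0706)^(-6) = 0.335895
Numerator: $27,100.00 * 0.0706 = 1913.26
PMT = 1913.26 / 0.335895 = $5,696.00

$5,696.00


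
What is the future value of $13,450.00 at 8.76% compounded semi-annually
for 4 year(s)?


Formula: FV = P * (1 + r/m)^(m*t)
Period rate: r/m = 0.0876 / 2 = 0.0438
Total periods: m*t = 2 * 4 = 8
Growth factor: (1 + 0.0438)^8 = 1.409089
FV = $13,450.00 * 1.409089 = $18,952.24

$18,952.24


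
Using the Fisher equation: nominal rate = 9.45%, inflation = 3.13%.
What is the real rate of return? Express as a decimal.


Formula: (1 + r_real) = (1 + r_nom) / (1 + inflation)
Substituting: (1 + r_real) = 1.0945 / 1.0313
(1 + r_real) = 1.061282
r_real = 1.061282 - 1 = 0.061282

0.061282


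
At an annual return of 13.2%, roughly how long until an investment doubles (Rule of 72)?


Formula: Years ≈ 72 / r
Substituting: Years ≈ 72 / 13.2
Years ≈ 5.5

5.5 years


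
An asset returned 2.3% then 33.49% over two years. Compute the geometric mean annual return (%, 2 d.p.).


Formula: Geometric mean = ((1+r1)*(1+r2))^(1/2) - 1
Product: (1 + 0.023) * (1 + 0.3349) = 1.023 * 1.3349 = 1.365603
Square root: 1.365603^0.5 = 1.16859
Geometric mean = 1.16859 - 1 = 0.16859
As percentage: 16.86%

16.86%


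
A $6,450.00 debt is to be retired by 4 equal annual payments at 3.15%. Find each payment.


Formula: PMT = PV * r / (1 - (1+r)^(-n))
Denominator: 1 - (1 + 0.0315)^(-4) = 0.11667
Numerator: $6,450.00 * 0.0315 = 203.175
PMT = 203.175 / 0.11667 = $1,741.45

$1,741.45
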